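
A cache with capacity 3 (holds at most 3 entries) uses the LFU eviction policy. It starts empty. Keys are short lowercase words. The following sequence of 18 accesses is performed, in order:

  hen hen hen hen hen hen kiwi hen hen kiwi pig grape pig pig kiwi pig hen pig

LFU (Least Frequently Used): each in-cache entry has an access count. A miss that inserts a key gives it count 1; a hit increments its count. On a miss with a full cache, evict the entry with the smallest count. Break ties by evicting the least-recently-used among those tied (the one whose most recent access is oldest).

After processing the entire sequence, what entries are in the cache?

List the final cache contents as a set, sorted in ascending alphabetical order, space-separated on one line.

LFU simulation (capacity=3):
  1. access hen: MISS. Cache: [hen(c=1)]
  2. access hen: HIT, count now 2. Cache: [hen(c=2)]
  3. access hen: HIT, count now 3. Cache: [hen(c=3)]
  4. access hen: HIT, count now 4. Cache: [hen(c=4)]
  5. access hen: HIT, count now 5. Cache: [hen(c=5)]
  6. access hen: HIT, count now 6. Cache: [hen(c=6)]
  7. access kiwi: MISS. Cache: [kiwi(c=1) hen(c=6)]
  8. access hen: HIT, count now 7. Cache: [kiwi(c=1) hen(c=7)]
  9. access hen: HIT, count now 8. Cache: [kiwi(c=1) hen(c=8)]
  10. access kiwi: HIT, count now 2. Cache: [kiwi(c=2) hen(c=8)]
  11. access pig: MISS. Cache: [pig(c=1) kiwi(c=2) hen(c=8)]
  12. access grape: MISS, evict pig(c=1). Cache: [grape(c=1) kiwi(c=2) hen(c=8)]
  13. access pig: MISS, evict grape(c=1). Cache: [pig(c=1) kiwi(c=2) hen(c=8)]
  14. access pig: HIT, count now 2. Cache: [kiwi(c=2) pig(c=2) hen(c=8)]
  15. access kiwi: HIT, count now 3. Cache: [pig(c=2) kiwi(c=3) hen(c=8)]
  16. access pig: HIT, count now 3. Cache: [kiwi(c=3) pig(c=3) hen(c=8)]
  17. access hen: HIT, count now 9. Cache: [kiwi(c=3) pig(c=3) hen(c=9)]
  18. access pig: HIT, count now 4. Cache: [kiwi(c=3) pig(c=4) hen(c=9)]
Total: 13 hits, 5 misses, 2 evictions

Answer: hen kiwi pig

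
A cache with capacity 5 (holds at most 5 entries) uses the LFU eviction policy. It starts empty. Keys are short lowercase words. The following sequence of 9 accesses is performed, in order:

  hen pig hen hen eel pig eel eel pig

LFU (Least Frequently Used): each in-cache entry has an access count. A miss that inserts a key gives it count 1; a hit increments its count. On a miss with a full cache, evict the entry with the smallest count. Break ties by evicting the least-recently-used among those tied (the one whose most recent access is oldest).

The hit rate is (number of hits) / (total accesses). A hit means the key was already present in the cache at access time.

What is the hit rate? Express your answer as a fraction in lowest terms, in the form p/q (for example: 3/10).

Answer: 2/3

Derivation:
LFU simulation (capacity=5):
  1. access hen: MISS. Cache: [hen(c=1)]
  2. access pig: MISS. Cache: [hen(c=1) pig(c=1)]
  3. access hen: HIT, count now 2. Cache: [pig(c=1) hen(c=2)]
  4. access hen: HIT, count now 3. Cache: [pig(c=1) hen(c=3)]
  5. access eel: MISS. Cache: [pig(c=1) eel(c=1) hen(c=3)]
  6. access pig: HIT, count now 2. Cache: [eel(c=1) pig(c=2) hen(c=3)]
  7. access eel: HIT, count now 2. Cache: [pig(c=2) eel(c=2) hen(c=3)]
  8. access eel: HIT, count now 3. Cache: [pig(c=2) hen(c=3) eel(c=3)]
  9. access pig: HIT, count now 3. Cache: [hen(c=3) eel(c=3) pig(c=3)]
Total: 6 hits, 3 misses, 0 evictions

Hit rate = 6/9 = 2/3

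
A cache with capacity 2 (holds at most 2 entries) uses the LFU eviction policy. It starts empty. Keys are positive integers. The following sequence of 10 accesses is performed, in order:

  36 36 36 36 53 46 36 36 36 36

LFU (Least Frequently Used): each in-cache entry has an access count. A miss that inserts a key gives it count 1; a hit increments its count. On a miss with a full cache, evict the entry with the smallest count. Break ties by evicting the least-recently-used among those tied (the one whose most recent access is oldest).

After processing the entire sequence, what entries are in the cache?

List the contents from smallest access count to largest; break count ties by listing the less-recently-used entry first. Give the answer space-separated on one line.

Answer: 46 36

Derivation:
LFU simulation (capacity=2):
  1. access 36: MISS. Cache: [36(c=1)]
  2. access 36: HIT, count now 2. Cache: [36(c=2)]
  3. access 36: HIT, count now 3. Cache: [36(c=3)]
  4. access 36: HIT, count now 4. Cache: [36(c=4)]
  5. access 53: MISS. Cache: [53(c=1) 36(c=4)]
  6. access 46: MISS, evict 53(c=1). Cache: [46(c=1) 36(c=4)]
  7. access 36: HIT, count now 5. Cache: [46(c=1) 36(c=5)]
  8. access 36: HIT, count now 6. Cache: [46(c=1) 36(c=6)]
  9. access 36: HIT, count now 7. Cache: [46(c=1) 36(c=7)]
  10. access 36: HIT, count now 8. Cache: [46(c=1) 36(c=8)]
Total: 7 hits, 3 misses, 1 evictions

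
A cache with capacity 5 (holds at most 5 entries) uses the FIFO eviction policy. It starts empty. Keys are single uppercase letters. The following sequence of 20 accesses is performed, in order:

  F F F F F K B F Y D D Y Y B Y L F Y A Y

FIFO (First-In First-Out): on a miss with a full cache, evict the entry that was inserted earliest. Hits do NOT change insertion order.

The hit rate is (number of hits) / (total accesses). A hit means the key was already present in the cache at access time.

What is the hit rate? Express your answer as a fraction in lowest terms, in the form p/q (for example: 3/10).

Answer: 3/5

Derivation:
FIFO simulation (capacity=5):
  1. access F: MISS. Cache (old->new): [F]
  2. access F: HIT. Cache (old->new): [F]
  3. access F: HIT. Cache (old->new): [F]
  4. access F: HIT. Cache (old->new): [F]
  5. access F: HIT. Cache (old->new): [F]
  6. access K: MISS. Cache (old->new): [F K]
  7. access B: MISS. Cache (old->new): [F K B]
  8. access F: HIT. Cache (old->new): [F K B]
  9. access Y: MISS. Cache (old->new): [F K B Y]
  10. access D: MISS. Cache (old->new): [F K B Y D]
  11. access D: HIT. Cache (old->new): [F K B Y D]
  12. access Y: HIT. Cache (old->new): [F K B Y D]
  13. access Y: HIT. Cache (old->new): [F K B Y D]
  14. access B: HIT. Cache (old->new): [F K B Y D]
  15. access Y: HIT. Cache (old->new): [F K B Y D]
  16. access L: MISS, evict F. Cache (old->new): [K B Y D L]
  17. access F: MISS, evict K. Cache (old->new): [B Y D L F]
  18. access Y: HIT. Cache (old->new): [B Y D L F]
  19. access A: MISS, evict B. Cache (old->new): [Y D L F A]
  20. access Y: HIT. Cache (old->new): [Y D L F A]
Total: 12 hits, 8 misses, 3 evictions

Hit rate = 12/20 = 3/5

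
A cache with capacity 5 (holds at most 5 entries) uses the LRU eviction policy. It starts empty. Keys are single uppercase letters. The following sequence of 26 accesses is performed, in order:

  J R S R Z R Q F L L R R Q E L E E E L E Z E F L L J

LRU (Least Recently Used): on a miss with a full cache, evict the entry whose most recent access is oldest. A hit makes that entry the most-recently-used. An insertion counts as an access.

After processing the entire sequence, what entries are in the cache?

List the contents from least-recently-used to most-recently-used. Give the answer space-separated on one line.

LRU simulation (capacity=5):
  1. access J: MISS. Cache (LRU->MRU): [J]
  2. access R: MISS. Cache (LRU->MRU): [J R]
  3. access S: MISS. Cache (LRU->MRU): [J R S]
  4. access R: HIT. Cache (LRU->MRU): [J S R]
  5. access Z: MISS. Cache (LRU->MRU): [J S R Z]
  6. access R: HIT. Cache (LRU->MRU): [J S Z R]
  7. access Q: MISS. Cache (LRU->MRU): [J S Z R Q]
  8. access F: MISS, evict J. Cache (LRU->MRU): [S Z R Q F]
  9. access L: MISS, evict S. Cache (LRU->MRU): [Z R Q F L]
  10. access L: HIT. Cache (LRU->MRU): [Z R Q F L]
  11. access R: HIT. Cache (LRU->MRU): [Z Q F L R]
  12. access R: HIT. Cache (LRU->MRU): [Z Q F L R]
  13. access Q: HIT. Cache (LRU->MRU): [Z F L R Q]
  14. access E: MISS, evict Z. Cache (LRU->MRU): [F L R Q E]
  15. access L: HIT. Cache (LRU->MRU): [F R Q E L]
  16. access E: HIT. Cache (LRU->MRU): [F R Q L E]
  17. access E: HIT. Cache (LRU->MRU): [F R Q L E]
  18. access E: HIT. Cache (LRU->MRU): [F R Q L E]
  19. access L: HIT. Cache (LRU->MRU): [F R Q E L]
  20. access E: HIT. Cache (LRU->MRU): [F R Q L E]
  21. access Z: MISS, evict F. Cache (LRU->MRU): [R Q L E Z]
  22. access E: HIT. Cache (LRU->MRU): [R Q L Z E]
  23. access F: MISS, evict R. Cache (LRU->MRU): [Q L Z E F]
  24. access L: HIT. Cache (LRU->MRU): [Q Z E F L]
  25. access L: HIT. Cache (LRU->MRU): [Q Z E F L]
  26. access J: MISS, evict Q. Cache (LRU->MRU): [Z E F L J]
Total: 15 hits, 11 misses, 6 evictions

Answer: Z E F L J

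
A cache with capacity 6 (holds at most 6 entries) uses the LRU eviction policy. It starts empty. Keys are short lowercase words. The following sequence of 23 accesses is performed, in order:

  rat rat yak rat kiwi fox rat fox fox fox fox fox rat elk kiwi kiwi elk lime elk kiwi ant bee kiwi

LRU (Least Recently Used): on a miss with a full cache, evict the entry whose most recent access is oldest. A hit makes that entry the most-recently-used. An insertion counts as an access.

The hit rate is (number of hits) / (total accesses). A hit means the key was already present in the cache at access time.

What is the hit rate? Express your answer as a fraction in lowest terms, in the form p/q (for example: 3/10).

Answer: 15/23

Derivation:
LRU simulation (capacity=6):
  1. access rat: MISS. Cache (LRU->MRU): [rat]
  2. access rat: HIT. Cache (LRU->MRU): [rat]
  3. access yak: MISS. Cache (LRU->MRU): [rat yak]
  4. access rat: HIT. Cache (LRU->MRU): [yak rat]
  5. access kiwi: MISS. Cache (LRU->MRU): [yak rat kiwi]
  6. access fox: MISS. Cache (LRU->MRU): [yak rat kiwi fox]
  7. access rat: HIT. Cache (LRU->MRU): [yak kiwi fox rat]
  8. access fox: HIT. Cache (LRU->MRU): [yak kiwi rat fox]
  9. access fox: HIT. Cache (LRU->MRU): [yak kiwi rat fox]
  10. access fox: HIT. Cache (LRU->MRU): [yak kiwi rat fox]
  11. access fox: HIT. Cache (LRU->MRU): [yak kiwi rat fox]
  12. access fox: HIT. Cache (LRU->MRU): [yak kiwi rat fox]
  13. access rat: HIT. Cache (LRU->MRU): [yak kiwi fox rat]
  14. access elk: MISS. Cache (LRU->MRU): [yak kiwi fox rat elk]
  15. access kiwi: HIT. Cache (LRU->MRU): [yak fox rat elk kiwi]
  16. access kiwi: HIT. Cache (LRU->MRU): [yak fox rat elk kiwi]
  17. access elk: HIT. Cache (LRU->MRU): [yak fox rat kiwi elk]
  18. access lime: MISS. Cache (LRU->MRU): [yak fox rat kiwi elk lime]
  19. access elk: HIT. Cache (LRU->MRU): [yak fox rat kiwi lime elk]
  20. access kiwi: HIT. Cache (LRU->MRU): [yak fox rat lime elk kiwi]
  21. access ant: MISS, evict yak. Cache (LRU->MRU): [fox rat lime elk kiwi ant]
  22. access bee: MISS, evict fox. Cache (LRU->MRU): [rat lime elk kiwi ant bee]
  23. access kiwi: HIT. Cache (LRU->MRU): [rat lime elk ant bee kiwi]
Total: 15 hits, 8 misses, 2 evictions

Hit rate = 15/23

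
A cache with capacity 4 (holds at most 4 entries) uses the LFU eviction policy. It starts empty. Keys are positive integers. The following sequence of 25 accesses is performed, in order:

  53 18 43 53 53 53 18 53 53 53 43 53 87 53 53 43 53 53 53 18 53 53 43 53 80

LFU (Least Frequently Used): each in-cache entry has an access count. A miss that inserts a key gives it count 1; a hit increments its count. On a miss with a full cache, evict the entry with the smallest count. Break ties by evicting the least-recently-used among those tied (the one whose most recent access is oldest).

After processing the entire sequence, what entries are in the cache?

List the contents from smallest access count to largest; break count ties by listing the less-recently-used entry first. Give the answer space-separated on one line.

LFU simulation (capacity=4):
  1. access 53: MISS. Cache: [53(c=1)]
  2. access 18: MISS. Cache: [53(c=1) 18(c=1)]
  3. access 43: MISS. Cache: [53(c=1) 18(c=1) 43(c=1)]
  4. access 53: HIT, count now 2. Cache: [18(c=1) 43(c=1) 53(c=2)]
  5. access 53: HIT, count now 3. Cache: [18(c=1) 43(c=1) 53(c=3)]
  6. access 53: HIT, count now 4. Cache: [18(c=1) 43(c=1) 53(c=4)]
  7. access 18: HIT, count now 2. Cache: [43(c=1) 18(c=2) 53(c=4)]
  8. access 53: HIT, count now 5. Cache: [43(c=1) 18(c=2) 53(c=5)]
  9. access 53: HIT, count now 6. Cache: [43(c=1) 18(c=2) 53(c=6)]
  10. access 53: HIT, count now 7. Cache: [43(c=1) 18(c=2) 53(c=7)]
  11. access 43: HIT, count now 2. Cache: [18(c=2) 43(c=2) 53(c=7)]
  12. access 53: HIT, count now 8. Cache: [18(c=2) 43(c=2) 53(c=8)]
  13. access 87: MISS. Cache: [87(c=1) 18(c=2) 43(c=2) 53(c=8)]
  14. access 53: HIT, count now 9. Cache: [87(c=1) 18(c=2) 43(c=2) 53(c=9)]
  15. access 53: HIT, count now 10. Cache: [87(c=1) 18(c=2) 43(c=2) 53(c=10)]
  16. access 43: HIT, count now 3. Cache: [87(c=1) 18(c=2) 43(c=3) 53(c=10)]
  17. access 53: HIT, count now 11. Cache: [87(c=1) 18(c=2) 43(c=3) 53(c=11)]
  18. access 53: HIT, count now 12. Cache: [87(c=1) 18(c=2) 43(c=3) 53(c=12)]
  19. access 53: HIT, count now 13. Cache: [87(c=1) 18(c=2) 43(c=3) 53(c=13)]
  20. access 18: HIT, count now 3. Cache: [87(c=1) 43(c=3) 18(c=3) 53(c=13)]
  21. access 53: HIT, count now 14. Cache: [87(c=1) 43(c=3) 18(c=3) 53(c=14)]
  22. access 53: HIT, count now 15. Cache: [87(c=1) 43(c=3) 18(c=3) 53(c=15)]
  23. access 43: HIT, count now 4. Cache: [87(c=1) 18(c=3) 43(c=4) 53(c=15)]
  24. access 53: HIT, count now 16. Cache: [87(c=1) 18(c=3) 43(c=4) 53(c=16)]
  25. access 80: MISS, evict 87(c=1). Cache: [80(c=1) 18(c=3) 43(c=4) 53(c=16)]
Total: 20 hits, 5 misses, 1 evictions

Answer: 80 18 43 53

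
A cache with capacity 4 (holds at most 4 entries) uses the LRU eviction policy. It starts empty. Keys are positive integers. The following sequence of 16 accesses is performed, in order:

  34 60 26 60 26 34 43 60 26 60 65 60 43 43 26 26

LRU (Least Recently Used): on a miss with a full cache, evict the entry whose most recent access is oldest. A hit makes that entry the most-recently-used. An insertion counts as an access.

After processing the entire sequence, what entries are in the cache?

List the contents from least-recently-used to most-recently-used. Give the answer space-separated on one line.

LRU simulation (capacity=4):
  1. access 34: MISS. Cache (LRU->MRU): [34]
  2. access 60: MISS. Cache (LRU->MRU): [34 60]
  3. access 26: MISS. Cache (LRU->MRU): [34 60 26]
  4. access 60: HIT. Cache (LRU->MRU): [34 26 60]
  5. access 26: HIT. Cache (LRU->MRU): [34 60 26]
  6. access 34: HIT. Cache (LRU->MRU): [60 26 34]
  7. access 43: MISS. Cache (LRU->MRU): [60 26 34 43]
  8. access 60: HIT. Cache (LRU->MRU): [26 34 43 60]
  9. access 26: HIT. Cache (LRU->MRU): [34 43 60 26]
  10. access 60: HIT. Cache (LRU->MRU): [34 43 26 60]
  11. access 65: MISS, evict 34. Cache (LRU->MRU): [43 26 60 65]
  12. access 60: HIT. Cache (LRU->MRU): [43 26 65 60]
  13. access 43: HIT. Cache (LRU->MRU): [26 65 60 43]
  14. access 43: HIT. Cache (LRU->MRU): [26 65 60 43]
  15. access 26: HIT. Cache (LRU->MRU): [65 60 43 26]
  16. access 26: HIT. Cache (LRU->MRU): [65 60 43 26]
Total: 11 hits, 5 misses, 1 evictions

Answer: 65 60 43 26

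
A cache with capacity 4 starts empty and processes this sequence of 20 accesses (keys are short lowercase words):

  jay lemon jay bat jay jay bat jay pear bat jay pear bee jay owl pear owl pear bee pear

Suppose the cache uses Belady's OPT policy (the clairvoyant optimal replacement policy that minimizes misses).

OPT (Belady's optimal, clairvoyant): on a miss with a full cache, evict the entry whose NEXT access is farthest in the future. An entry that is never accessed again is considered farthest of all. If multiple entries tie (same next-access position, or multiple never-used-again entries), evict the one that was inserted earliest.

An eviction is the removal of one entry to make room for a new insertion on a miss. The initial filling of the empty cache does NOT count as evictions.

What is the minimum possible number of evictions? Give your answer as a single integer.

OPT (Belady) simulation (capacity=4):
  1. access jay: MISS. Cache: [jay]
  2. access lemon: MISS. Cache: [jay lemon]
  3. access jay: HIT. Next use of jay: step 5. Cache: [jay lemon]
  4. access bat: MISS. Cache: [jay lemon bat]
  5. access jay: HIT. Next use of jay: step 6. Cache: [jay lemon bat]
  6. access jay: HIT. Next use of jay: step 8. Cache: [jay lemon bat]
  7. access bat: HIT. Next use of bat: step 10. Cache: [jay lemon bat]
  8. access jay: HIT. Next use of jay: step 11. Cache: [jay lemon bat]
  9. access pear: MISS. Cache: [jay lemon bat pear]
  10. access bat: HIT. Next use of bat: never. Cache: [jay lemon bat pear]
  11. access jay: HIT. Next use of jay: step 14. Cache: [jay lemon bat pear]
  12. access pear: HIT. Next use of pear: step 16. Cache: [jay lemon bat pear]
  13. access bee: MISS, evict lemon (next use: never). Cache: [jay bat pear bee]
  14. access jay: HIT. Next use of jay: never. Cache: [jay bat pear bee]
  15. access owl: MISS, evict jay (next use: never). Cache: [bat pear bee owl]
  16. access pear: HIT. Next use of pear: step 18. Cache: [bat pear bee owl]
  17. access owl: HIT. Next use of owl: never. Cache: [bat pear bee owl]
  18. access pear: HIT. Next use of pear: step 20. Cache: [bat pear bee owl]
  19. access bee: HIT. Next use of bee: never. Cache: [bat pear bee owl]
  20. access pear: HIT. Next use of pear: never. Cache: [bat pear bee owl]
Total: 14 hits, 6 misses, 2 evictions

Answer: 2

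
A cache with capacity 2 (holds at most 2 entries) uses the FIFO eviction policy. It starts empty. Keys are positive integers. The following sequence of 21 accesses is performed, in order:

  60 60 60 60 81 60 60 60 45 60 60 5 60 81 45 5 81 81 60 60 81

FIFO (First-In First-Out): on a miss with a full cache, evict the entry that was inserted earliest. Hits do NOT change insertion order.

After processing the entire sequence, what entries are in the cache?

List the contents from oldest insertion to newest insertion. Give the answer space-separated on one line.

Answer: 81 60

Derivation:
FIFO simulation (capacity=2):
  1. access 60: MISS. Cache (old->new): [60]
  2. access 60: HIT. Cache (old->new): [60]
  3. access 60: HIT. Cache (old->new): [60]
  4. access 60: HIT. Cache (old->new): [60]
  5. access 81: MISS. Cache (old->new): [60 81]
  6. access 60: HIT. Cache (old->new): [60 81]
  7. access 60: HIT. Cache (old->new): [60 81]
  8. access 60: HIT. Cache (old->new): [60 81]
  9. access 45: MISS, evict 60. Cache (old->new): [81 45]
  10. access 60: MISS, evict 81. Cache (old->new): [45 60]
  11. access 60: HIT. Cache (old->new): [45 60]
  12. access 5: MISS, evict 45. Cache (old->new): [60 5]
  13. access 60: HIT. Cache (old->new): [60 5]
  14. access 81: MISS, evict 60. Cache (old->new): [5 81]
  15. access 45: MISS, evict 5. Cache (old->new): [81 45]
  16. access 5: MISS, evict 81. Cache (old->new): [45 5]
  17. access 81: MISS, evict 45. Cache (old->new): [5 81]
  18. access 81: HIT. Cache (old->new): [5 81]
  19. access 60: MISS, evict 5. Cache (old->new): [81 60]
  20. access 60: HIT. Cache (old->new): [81 60]
  21. access 81: HIT. Cache (old->new): [81 60]
Total: 11 hits, 10 misses, 8 evictions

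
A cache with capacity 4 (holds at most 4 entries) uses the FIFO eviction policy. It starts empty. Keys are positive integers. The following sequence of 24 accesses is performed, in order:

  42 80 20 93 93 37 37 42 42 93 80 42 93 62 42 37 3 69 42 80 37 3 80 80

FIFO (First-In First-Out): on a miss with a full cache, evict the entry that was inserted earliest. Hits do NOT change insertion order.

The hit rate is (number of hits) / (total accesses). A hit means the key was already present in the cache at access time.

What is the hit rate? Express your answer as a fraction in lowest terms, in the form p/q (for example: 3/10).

FIFO simulation (capacity=4):
  1. access 42: MISS. Cache (old->new): [42]
  2. access 80: MISS. Cache (old->new): [42 80]
  3. access 20: MISS. Cache (old->new): [42 80 20]
  4. access 93: MISS. Cache (old->new): [42 80 20 93]
  5. access 93: HIT. Cache (old->new): [42 80 20 93]
  6. access 37: MISS, evict 42. Cache (old->new): [80 20 93 37]
  7. access 37: HIT. Cache (old->new): [80 20 93 37]
  8. access 42: MISS, evict 80. Cache (old->new): [20 93 37 42]
  9. access 42: HIT. Cache (old->new): [20 93 37 42]
  10. access 93: HIT. Cache (old->new): [20 93 37 42]
  11. access 80: MISS, evict 20. Cache (old->new): [93 37 42 80]
  12. access 42: HIT. Cache (old->new): [93 37 42 80]
  13. access 93: HIT. Cache (old->new): [93 37 42 80]
  14. access 62: MISS, evict 93. Cache (old->new): [37 42 80 62]
  15. access 42: HIT. Cache (old->new): [37 42 80 62]
  16. access 37: HIT. Cache (old->new): [37 42 80 62]
  17. access 3: MISS, evict 37. Cache (old->new): [42 80 62 3]
  18. access 69: MISS, evict 42. Cache (old->new): [80 62 3 69]
  19. access 42: MISS, evict 80. Cache (old->new): [62 3 69 42]
  20. access 80: MISS, evict 62. Cache (old->new): [3 69 42 80]
  21. access 37: MISS, evict 3. Cache (old->new): [69 42 80 37]
  22. access 3: MISS, evict 69. Cache (old->new): [42 80 37 3]
  23. access 80: HIT. Cache (old->new): [42 80 37 3]
  24. access 80: HIT. Cache (old->new): [42 80 37 3]
Total: 10 hits, 14 misses, 10 evictions

Hit rate = 10/24 = 5/12

Answer: 5/12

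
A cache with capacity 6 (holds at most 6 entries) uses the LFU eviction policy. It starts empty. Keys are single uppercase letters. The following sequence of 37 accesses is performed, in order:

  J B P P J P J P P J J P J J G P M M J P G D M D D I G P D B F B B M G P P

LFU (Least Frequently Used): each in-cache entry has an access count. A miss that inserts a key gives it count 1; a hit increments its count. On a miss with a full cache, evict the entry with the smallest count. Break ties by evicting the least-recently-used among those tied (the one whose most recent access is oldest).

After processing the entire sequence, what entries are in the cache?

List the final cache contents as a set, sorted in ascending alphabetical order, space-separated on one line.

Answer: B D G J M P

Derivation:
LFU simulation (capacity=6):
  1. access J: MISS. Cache: [J(c=1)]
  2. access B: MISS. Cache: [J(c=1) B(c=1)]
  3. access P: MISS. Cache: [J(c=1) B(c=1) P(c=1)]
  4. access P: HIT, count now 2. Cache: [J(c=1) B(c=1) P(c=2)]
  5. access J: HIT, count now 2. Cache: [B(c=1) P(c=2) J(c=2)]
  6. access P: HIT, count now 3. Cache: [B(c=1) J(c=2) P(c=3)]
  7. access J: HIT, count now 3. Cache: [B(c=1) P(c=3) J(c=3)]
  8. access P: HIT, count now 4. Cache: [B(c=1) J(c=3) P(c=4)]
  9. access P: HIT, count now 5. Cache: [B(c=1) J(c=3) P(c=5)]
  10. access J: HIT, count now 4. Cache: [B(c=1) J(c=4) P(c=5)]
  11. access J: HIT, count now 5. Cache: [B(c=1) P(c=5) J(c=5)]
  12. access P: HIT, count now 6. Cache: [B(c=1) J(c=5) P(c=6)]
  13. access J: HIT, count now 6. Cache: [B(c=1) P(c=6) J(c=6)]
  14. access J: HIT, count now 7. Cache: [B(c=1) P(c=6) J(c=7)]
  15. access G: MISS. Cache: [B(c=1) G(c=1) P(c=6) J(c=7)]
  16. access P: HIT, count now 7. Cache: [B(c=1) G(c=1) J(c=7) P(c=7)]
  17. access M: MISS. Cache: [B(c=1) G(c=1) M(c=1) J(c=7) P(c=7)]
  18. access M: HIT, count now 2. Cache: [B(c=1) G(c=1) M(c=2) J(c=7) P(c=7)]
  19. access J: HIT, count now 8. Cache: [B(c=1) G(c=1) M(c=2) P(c=7) J(c=8)]
  20. access P: HIT, count now 8. Cache: [B(c=1) G(c=1) M(c=2) J(c=8) P(c=8)]
  21. access G: HIT, count now 2. Cache: [B(c=1) M(c=2) G(c=2) J(c=8) P(c=8)]
  22. access D: MISS. Cache: [B(c=1) D(c=1) M(c=2) G(c=2) J(c=8) P(c=8)]
  23. access M: HIT, count now 3. Cache: [B(c=1) D(c=1) G(c=2) M(c=3) J(c=8) P(c=8)]
  24. access D: HIT, count now 2. Cache: [B(c=1) G(c=2) D(c=2) M(c=3) J(c=8) P(c=8)]
  25. access D: HIT, count now 3. Cache: [B(c=1) G(c=2) M(c=3) D(c=3) J(c=8) P(c=8)]
  26. access I: MISS, evict B(c=1). Cache: [I(c=1) G(c=2) M(c=3) D(c=3) J(c=8) P(c=8)]
  27. access G: HIT, count now 3. Cache: [I(c=1) M(c=3) D(c=3) G(c=3) J(c=8) P(c=8)]
  28. access P: HIT, count now 9. Cache: [I(c=1) M(c=3) D(c=3) G(c=3) J(c=8) P(c=9)]
  29. access D: HIT, count now 4. Cache: [I(c=1) M(c=3) G(c=3) D(c=4) J(c=8) P(c=9)]
  30. access B: MISS, evict I(c=1). Cache: [B(c=1) M(c=3) G(c=3) D(c=4) J(c=8) P(c=9)]
  31. access F: MISS, evict B(c=1). Cache: [F(c=1) M(c=3) G(c=3) D(c=4) J(c=8) P(c=9)]
  32. access B: MISS, evict F(c=1). Cache: [B(c=1) M(c=3) G(c=3) D(c=4) J(c=8) P(c=9)]
  33. access B: HIT, count now 2. Cache: [B(c=2) M(c=3) G(c=3) D(c=4) J(c=8) P(c=9)]
  34. access M: HIT, count now 4. Cache: [B(c=2) G(c=3) D(c=4) M(c=4) J(c=8) P(c=9)]
  35. access G: HIT, count now 4. Cache: [B(c=2) D(c=4) M(c=4) G(c=4) J(c=8) P(c=9)]
  36. access P: HIT, count now 10. Cache: [B(c=2) D(c=4) M(c=4) G(c=4) J(c=8) P(c=10)]
  37. access P: HIT, count now 11. Cache: [B(c=2) D(c=4) M(c=4) G(c=4) J(c=8) P(c=11)]
Total: 27 hits, 10 misses, 4 evictions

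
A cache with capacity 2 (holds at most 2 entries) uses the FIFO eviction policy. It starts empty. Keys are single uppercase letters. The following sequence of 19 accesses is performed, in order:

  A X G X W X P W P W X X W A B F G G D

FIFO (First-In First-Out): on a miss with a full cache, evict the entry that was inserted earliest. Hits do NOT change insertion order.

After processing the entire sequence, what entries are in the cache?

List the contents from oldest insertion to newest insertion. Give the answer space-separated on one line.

Answer: G D

Derivation:
FIFO simulation (capacity=2):
  1. access A: MISS. Cache (old->new): [A]
  2. access X: MISS. Cache (old->new): [A X]
  3. access G: MISS, evict A. Cache (old->new): [X G]
  4. access X: HIT. Cache (old->new): [X G]
  5. access W: MISS, evict X. Cache (old->new): [G W]
  6. access X: MISS, evict G. Cache (old->new): [W X]
  7. access P: MISS, evict W. Cache (old->new): [X P]
  8. access W: MISS, evict X. Cache (old->new): [P W]
  9. access P: HIT. Cache (old->new): [P W]
  10. access W: HIT. Cache (old->new): [P W]
  11. access X: MISS, evict P. Cache (old->new): [W X]
  12. access X: HIT. Cache (old->new): [W X]
  13. access W: HIT. Cache (old->new): [W X]
  14. access A: MISS, evict W. Cache (old->new): [X A]
  15. access B: MISS, evict X. Cache (old->new): [A B]
  16. access F: MISS, evict A. Cache (old->new): [B F]
  17. access G: MISS, evict B. Cache (old->new): [F G]
  18. access G: HIT. Cache (old->new): [F G]
  19. access D: MISS, evict F. Cache (old->new): [G D]
Total: 6 hits, 13 misses, 11 evictions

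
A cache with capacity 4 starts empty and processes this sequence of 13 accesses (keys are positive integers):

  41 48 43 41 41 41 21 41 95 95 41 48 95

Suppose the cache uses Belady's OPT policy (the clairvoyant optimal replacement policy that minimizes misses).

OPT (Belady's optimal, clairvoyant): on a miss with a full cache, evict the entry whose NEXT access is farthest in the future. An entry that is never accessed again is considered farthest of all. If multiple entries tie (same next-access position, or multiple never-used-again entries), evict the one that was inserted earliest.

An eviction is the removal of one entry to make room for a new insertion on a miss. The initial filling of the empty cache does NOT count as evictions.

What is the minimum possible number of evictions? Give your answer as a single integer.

Answer: 1

Derivation:
OPT (Belady) simulation (capacity=4):
  1. access 41: MISS. Cache: [41]
  2. access 48: MISS. Cache: [41 48]
  3. access 43: MISS. Cache: [41 48 43]
  4. access 41: HIT. Next use of 41: step 5. Cache: [41 48 43]
  5. access 41: HIT. Next use of 41: step 6. Cache: [41 48 43]
  6. access 41: HIT. Next use of 41: step 8. Cache: [41 48 43]
  7. access 21: MISS. Cache: [41 48 43 21]
  8. access 41: HIT. Next use of 41: step 11. Cache: [41 48 43 21]
  9. access 95: MISS, evict 43 (next use: never). Cache: [41 48 21 95]
  10. access 95: HIT. Next use of 95: step 13. Cache: [41 48 21 95]
  11. access 41: HIT. Next use of 41: never. Cache: [41 48 21 95]
  12. access 48: HIT. Next use of 48: never. Cache: [41 48 21 95]
  13. access 95: HIT. Next use of 95: never. Cache: [41 48 21 95]
Total: 8 hits, 5 misses, 1 evictions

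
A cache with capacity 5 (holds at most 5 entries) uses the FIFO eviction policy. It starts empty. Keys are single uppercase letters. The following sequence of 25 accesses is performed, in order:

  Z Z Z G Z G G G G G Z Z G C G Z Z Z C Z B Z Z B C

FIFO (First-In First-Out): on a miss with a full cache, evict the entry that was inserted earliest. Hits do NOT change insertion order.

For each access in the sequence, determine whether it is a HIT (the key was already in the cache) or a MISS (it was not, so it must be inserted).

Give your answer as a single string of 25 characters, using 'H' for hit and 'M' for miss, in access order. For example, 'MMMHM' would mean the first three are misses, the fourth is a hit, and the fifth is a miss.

Answer: MHHMHHHHHHHHHMHHHHHHMHHHH

Derivation:
FIFO simulation (capacity=5):
  1. access Z: MISS. Cache (old->new): [Z]
  2. access Z: HIT. Cache (old->new): [Z]
  3. access Z: HIT. Cache (old->new): [Z]
  4. access G: MISS. Cache (old->new): [Z G]
  5. access Z: HIT. Cache (old->new): [Z G]
  6. access G: HIT. Cache (old->new): [Z G]
  7. access G: HIT. Cache (old->new): [Z G]
  8. access G: HIT. Cache (old->new): [Z G]
  9. access G: HIT. Cache (old->new): [Z G]
  10. access G: HIT. Cache (old->new): [Z G]
  11. access Z: HIT. Cache (old->new): [Z G]
  12. access Z: HIT. Cache (old->new): [Z G]
  13. access G: HIT. Cache (old->new): [Z G]
  14. access C: MISS. Cache (old->new): [Z G C]
  15. access G: HIT. Cache (old->new): [Z G C]
  16. access Z: HIT. Cache (old->new): [Z G C]
  17. access Z: HIT. Cache (old->new): [Z G C]
  18. access Z: HIT. Cache (old->new): [Z G C]
  19. access C: HIT. Cache (old->new): [Z G C]
  20. access Z: HIT. Cache (old->new): [Z G C]
  21. access B: MISS. Cache (old->new): [Z G C B]
  22. access Z: HIT. Cache (old->new): [Z G C B]
  23. access Z: HIT. Cache (old->new): [Z G C B]
  24. access B: HIT. Cache (old->new): [Z G C B]
  25. access C: HIT. Cache (old->new): [Z G C B]
Total: 21 hits, 4 misses, 0 evictions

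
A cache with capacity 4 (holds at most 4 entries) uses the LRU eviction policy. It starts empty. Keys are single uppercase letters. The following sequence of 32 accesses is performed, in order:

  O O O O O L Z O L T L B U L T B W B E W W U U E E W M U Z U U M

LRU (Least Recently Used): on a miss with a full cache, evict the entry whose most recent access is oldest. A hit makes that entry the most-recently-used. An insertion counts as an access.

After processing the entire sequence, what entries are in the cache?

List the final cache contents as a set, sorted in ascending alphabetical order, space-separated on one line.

Answer: M U W Z

Derivation:
LRU simulation (capacity=4):
  1. access O: MISS. Cache (LRU->MRU): [O]
  2. access O: HIT. Cache (LRU->MRU): [O]
  3. access O: HIT. Cache (LRU->MRU): [O]
  4. access O: HIT. Cache (LRU->MRU): [O]
  5. access O: HIT. Cache (LRU->MRU): [O]
  6. access L: MISS. Cache (LRU->MRU): [O L]
  7. access Z: MISS. Cache (LRU->MRU): [O L Z]
  8. access O: HIT. Cache (LRU->MRU): [L Z O]
  9. access L: HIT. Cache (LRU->MRU): [Z O L]
  10. access T: MISS. Cache (LRU->MRU): [Z O L T]
  11. access L: HIT. Cache (LRU->MRU): [Z O T L]
  12. access B: MISS, evict Z. Cache (LRU->MRU): [O T L B]
  13. access U: MISS, evict O. Cache (LRU->MRU): [T L B U]
  14. access L: HIT. Cache (LRU->MRU): [T B U L]
  15. access T: HIT. Cache (LRU->MRU): [B U L T]
  16. access B: HIT. Cache (LRU->MRU): [U L T B]
  17. access W: MISS, evict U. Cache (LRU->MRU): [L T B W]
  18. access B: HIT. Cache (LRU->MRU): [L T W B]
  19. access E: MISS, evict L. Cache (LRU->MRU): [T W B E]
  20. access W: HIT. Cache (LRU->MRU): [T B E W]
  21. access W: HIT. Cache (LRU->MRU): [T B E W]
  22. access U: MISS, evict T. Cache (LRU->MRU): [B E W U]
  23. access U: HIT. Cache (LRU->MRU): [B E W U]
  24. access E: HIT. Cache (LRU->MRU): [B W U E]
  25. access E: HIT. Cache (LRU->MRU): [B W U E]
  26. access W: HIT. Cache (LRU->MRU): [B U E W]
  27. access M: MISS, evict B. Cache (LRU->MRU): [U E W M]
  28. access U: HIT. Cache (LRU->MRU): [E W M U]
  29. access Z: MISS, evict E. Cache (LRU->MRU): [W M U Z]
  30. access U: HIT. Cache (LRU->MRU): [W M Z U]
  31. access U: HIT. Cache (LRU->MRU): [W M Z U]
  32. access M: HIT. Cache (LRU->MRU): [W Z U M]
Total: 21 hits, 11 misses, 7 evictions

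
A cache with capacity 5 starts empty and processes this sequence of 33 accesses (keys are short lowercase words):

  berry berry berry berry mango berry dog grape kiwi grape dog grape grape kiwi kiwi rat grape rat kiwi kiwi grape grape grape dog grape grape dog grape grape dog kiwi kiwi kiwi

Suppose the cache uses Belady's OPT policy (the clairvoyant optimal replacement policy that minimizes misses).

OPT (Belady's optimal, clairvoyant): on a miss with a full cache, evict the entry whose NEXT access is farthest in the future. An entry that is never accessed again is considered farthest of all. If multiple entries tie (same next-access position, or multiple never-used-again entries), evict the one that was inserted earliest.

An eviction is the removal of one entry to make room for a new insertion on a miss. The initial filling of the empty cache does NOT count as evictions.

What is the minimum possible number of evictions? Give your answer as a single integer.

OPT (Belady) simulation (capacity=5):
  1. access berry: MISS. Cache: [berry]
  2. access berry: HIT. Next use of berry: step 3. Cache: [berry]
  3. access berry: HIT. Next use of berry: step 4. Cache: [berry]
  4. access berry: HIT. Next use of berry: step 6. Cache: [berry]
  5. access mango: MISS. Cache: [berry mango]
  6. access berry: HIT. Next use of berry: never. Cache: [berry mango]
  7. access dog: MISS. Cache: [berry mango dog]
  8. access grape: MISS. Cache: [berry mango dog grape]
  9. access kiwi: MISS. Cache: [berry mango dog grape kiwi]
  10. access grape: HIT. Next use of grape: step 12. Cache: [berry mango dog grape kiwi]
  11. access dog: HIT. Next use of dog: step 24. Cache: [berry mango dog grape kiwi]
  12. access grape: HIT. Next use of grape: step 13. Cache: [berry mango dog grape kiwi]
  13. access grape: HIT. Next use of grape: step 17. Cache: [berry mango dog grape kiwi]
  14. access kiwi: HIT. Next use of kiwi: step 15. Cache: [berry mango dog grape kiwi]
  15. access kiwi: HIT. Next use of kiwi: step 19. Cache: [berry mango dog grape kiwi]
  16. access rat: MISS, evict berry (next use: never). Cache: [mango dog grape kiwi rat]
  17. access grape: HIT. Next use of grape: step 21. Cache: [mango dog grape kiwi rat]
  18. access rat: HIT. Next use of rat: never. Cache: [mango dog grape kiwi rat]
  19. access kiwi: HIT. Next use of kiwi: step 20. Cache: [mango dog grape kiwi rat]
  20. access kiwi: HIT. Next use of kiwi: step 31. Cache: [mango dog grape kiwi rat]
  21. access grape: HIT. Next use of grape: step 22. Cache: [mango dog grape kiwi rat]
  22. access grape: HIT. Next use of grape: step 23. Cache: [mango dog grape kiwi rat]
  23. access grape: HIT. Next use of grape: step 25. Cache: [mango dog grape kiwi rat]
  24. access dog: HIT. Next use of dog: step 27. Cache: [mango dog grape kiwi rat]
  25. access grape: HIT. Next use of grape: step 26. Cache: [mango dog grape kiwi rat]
  26. access grape: HIT. Next use of grape: step 28. Cache: [mango dog grape kiwi rat]
  27. access dog: HIT. Next use of dog: step 30. Cache: [mango dog grape kiwi rat]
  28. access grape: HIT. Next use of grape: step 29. Cache: [mango dog grape kiwi rat]
  29. access grape: HIT. Next use of grape: never. Cache: [mango dog grape kiwi rat]
  30. access dog: HIT. Next use of dog: never. Cache: [mango dog grape kiwi rat]
  31. access kiwi: HIT. Next use of kiwi: step 32. Cache: [mango dog grape kiwi rat]
  32. access kiwi: HIT. Next use of kiwi: step 33. Cache: [mango dog grape kiwi rat]
  33. access kiwi: HIT. Next use of kiwi: never. Cache: [mango dog grape kiwi rat]
Total: 27 hits, 6 misses, 1 evictions

Answer: 1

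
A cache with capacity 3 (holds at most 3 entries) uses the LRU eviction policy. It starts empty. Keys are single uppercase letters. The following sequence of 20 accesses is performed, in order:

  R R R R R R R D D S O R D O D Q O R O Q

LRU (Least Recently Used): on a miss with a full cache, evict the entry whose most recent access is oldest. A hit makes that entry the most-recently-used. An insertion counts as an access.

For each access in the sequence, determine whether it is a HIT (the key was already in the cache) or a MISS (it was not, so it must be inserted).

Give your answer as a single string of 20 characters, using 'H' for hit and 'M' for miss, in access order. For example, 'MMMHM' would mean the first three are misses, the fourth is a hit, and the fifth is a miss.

Answer: MHHHHHHMHMMMMHHMHMHH

Derivation:
LRU simulation (capacity=3):
  1. access R: MISS. Cache (LRU->MRU): [R]
  2. access R: HIT. Cache (LRU->MRU): [R]
  3. access R: HIT. Cache (LRU->MRU): [R]
  4. access R: HIT. Cache (LRU->MRU): [R]
  5. access R: HIT. Cache (LRU->MRU): [R]
  6. access R: HIT. Cache (LRU->MRU): [R]
  7. access R: HIT. Cache (LRU->MRU): [R]
  8. access D: MISS. Cache (LRU->MRU): [R D]
  9. access D: HIT. Cache (LRU->MRU): [R D]
  10. access S: MISS. Cache (LRU->MRU): [R D S]
  11. access O: MISS, evict R. Cache (LRU->MRU): [D S O]
  12. access R: MISS, evict D. Cache (LRU->MRU): [S O R]
  13. access D: MISS, evict S. Cache (LRU->MRU): [O R D]
  14. access O: HIT. Cache (LRU->MRU): [R D O]
  15. access D: HIT. Cache (LRU->MRU): [R O D]
  16. access Q: MISS, evict R. Cache (LRU->MRU): [O D Q]
  17. access O: HIT. Cache (LRU->MRU): [D Q O]
  18. access R: MISS, evict D. Cache (LRU->MRU): [Q O R]
  19. access O: HIT. Cache (LRU->MRU): [Q R O]
  20. access Q: HIT. Cache (LRU->MRU): [R O Q]
Total: 12 hits, 8 misses, 5 evictions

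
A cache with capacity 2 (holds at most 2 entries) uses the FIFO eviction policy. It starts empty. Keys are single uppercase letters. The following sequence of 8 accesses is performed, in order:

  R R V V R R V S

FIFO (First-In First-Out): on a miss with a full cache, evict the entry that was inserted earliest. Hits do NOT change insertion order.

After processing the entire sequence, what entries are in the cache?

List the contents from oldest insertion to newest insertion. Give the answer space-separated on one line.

Answer: V S

Derivation:
FIFO simulation (capacity=2):
  1. access R: MISS. Cache (old->new): [R]
  2. access R: HIT. Cache (old->new): [R]
  3. access V: MISS. Cache (old->new): [R V]
  4. access V: HIT. Cache (old->new): [R V]
  5. access R: HIT. Cache (old->new): [R V]
  6. access R: HIT. Cache (old->new): [R V]
  7. access V: HIT. Cache (old->new): [R V]
  8. access S: MISS, evict R. Cache (old->new): [V S]
Total: 5 hits, 3 misses, 1 evictions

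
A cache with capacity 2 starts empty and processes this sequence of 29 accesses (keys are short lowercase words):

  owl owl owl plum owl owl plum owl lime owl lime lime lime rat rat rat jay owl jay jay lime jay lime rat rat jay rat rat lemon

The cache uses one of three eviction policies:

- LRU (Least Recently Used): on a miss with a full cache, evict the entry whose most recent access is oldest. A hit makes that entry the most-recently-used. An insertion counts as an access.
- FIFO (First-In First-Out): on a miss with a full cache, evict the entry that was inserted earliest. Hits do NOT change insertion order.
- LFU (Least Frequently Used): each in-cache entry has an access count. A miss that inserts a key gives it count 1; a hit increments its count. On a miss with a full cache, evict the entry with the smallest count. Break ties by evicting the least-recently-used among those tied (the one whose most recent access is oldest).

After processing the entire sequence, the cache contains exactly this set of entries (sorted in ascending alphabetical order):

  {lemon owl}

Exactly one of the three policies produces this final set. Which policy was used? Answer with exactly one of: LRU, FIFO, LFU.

Simulating under each policy and comparing final sets:
  LRU: final set = {lemon rat} -> differs
  FIFO: final set = {lemon rat} -> differs
  LFU: final set = {lemon owl} -> MATCHES target
Only LFU produces the target set.

Answer: LFU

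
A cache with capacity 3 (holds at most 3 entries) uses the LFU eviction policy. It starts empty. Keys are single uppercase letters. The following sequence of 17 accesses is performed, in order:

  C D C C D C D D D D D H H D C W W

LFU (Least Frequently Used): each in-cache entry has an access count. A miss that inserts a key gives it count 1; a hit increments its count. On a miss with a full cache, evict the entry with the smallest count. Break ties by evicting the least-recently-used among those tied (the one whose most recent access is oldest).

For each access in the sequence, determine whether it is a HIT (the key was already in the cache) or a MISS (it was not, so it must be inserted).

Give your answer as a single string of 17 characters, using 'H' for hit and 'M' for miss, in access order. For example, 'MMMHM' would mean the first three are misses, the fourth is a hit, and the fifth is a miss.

Answer: MMHHHHHHHHHMHHHMH

Derivation:
LFU simulation (capacity=3):
  1. access C: MISS. Cache: [C(c=1)]
  2. access D: MISS. Cache: [C(c=1) D(c=1)]
  3. access C: HIT, count now 2. Cache: [D(c=1) C(c=2)]
  4. access C: HIT, count now 3. Cache: [D(c=1) C(c=3)]
  5. access D: HIT, count now 2. Cache: [D(c=2) C(c=3)]
  6. access C: HIT, count now 4. Cache: [D(c=2) C(c=4)]
  7. access D: HIT, count now 3. Cache: [D(c=3) C(c=4)]
  8. access D: HIT, count now 4. Cache: [C(c=4) D(c=4)]
  9. access D: HIT, count now 5. Cache: [C(c=4) D(c=5)]
  10. access D: HIT, count now 6. Cache: [C(c=4) D(c=6)]
  11. access D: HIT, count now 7. Cache: [C(c=4) D(c=7)]
  12. access H: MISS. Cache: [H(c=1) C(c=4) D(c=7)]
  13. access H: HIT, count now 2. Cache: [H(c=2) C(c=4) D(c=7)]
  14. access D: HIT, count now 8. Cache: [H(c=2) C(c=4) D(c=8)]
  15. access C: HIT, count now 5. Cache: [H(c=2) C(c=5) D(c=8)]
  16. access W: MISS, evict H(c=2). Cache: [W(c=1) C(c=5) D(c=8)]
  17. access W: HIT, count now 2. Cache: [W(c=2) C(c=5) D(c=8)]
Total: 13 hits, 4 misses, 1 evictions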